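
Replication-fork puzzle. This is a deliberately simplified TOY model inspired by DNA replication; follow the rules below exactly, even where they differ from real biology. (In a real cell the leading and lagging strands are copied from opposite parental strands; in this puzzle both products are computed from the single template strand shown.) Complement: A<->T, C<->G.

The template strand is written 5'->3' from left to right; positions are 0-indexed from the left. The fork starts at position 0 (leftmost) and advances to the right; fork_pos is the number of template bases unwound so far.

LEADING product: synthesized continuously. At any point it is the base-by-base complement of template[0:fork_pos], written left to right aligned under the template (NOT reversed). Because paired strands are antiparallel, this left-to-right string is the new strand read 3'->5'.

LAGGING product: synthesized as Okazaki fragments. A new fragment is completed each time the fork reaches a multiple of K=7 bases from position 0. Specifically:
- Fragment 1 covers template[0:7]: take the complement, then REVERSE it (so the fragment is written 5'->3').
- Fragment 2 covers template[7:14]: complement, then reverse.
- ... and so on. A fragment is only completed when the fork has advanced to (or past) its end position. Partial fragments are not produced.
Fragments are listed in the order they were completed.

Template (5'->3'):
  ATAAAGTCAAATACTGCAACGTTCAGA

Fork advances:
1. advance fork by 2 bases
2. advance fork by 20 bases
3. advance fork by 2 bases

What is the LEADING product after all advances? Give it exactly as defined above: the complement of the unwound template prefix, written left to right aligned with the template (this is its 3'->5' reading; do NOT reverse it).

Step 1: advance 2 -> fork_pos = 0 + 2 = 2.
Step 2: advance 20 -> fork_pos = 2 + 20 = 22.
Step 3: advance 2 -> fork_pos = 22 + 2 = 24.
Unwound prefix: template[0:24] = ATAAAGTCAAATACTGCAACGTTC
Complement it base by base (A<->T, C<->G), keeping left-to-right order:
  [0:5] ATAAA -> TATTT
  [5:10] GTCAA -> CAGTT
  [10:15] ATACT -> TATGA
  [15:20] GCAAC -> CGTTG
  [20:24] GTTC -> CAAG
Concatenate: TATTTCAGTTTATGACGTTGCAAG (length 24; written aligned with the template, i.e. 3'->5').

Answer: TATTTCAGTTTATGACGTTGCAAG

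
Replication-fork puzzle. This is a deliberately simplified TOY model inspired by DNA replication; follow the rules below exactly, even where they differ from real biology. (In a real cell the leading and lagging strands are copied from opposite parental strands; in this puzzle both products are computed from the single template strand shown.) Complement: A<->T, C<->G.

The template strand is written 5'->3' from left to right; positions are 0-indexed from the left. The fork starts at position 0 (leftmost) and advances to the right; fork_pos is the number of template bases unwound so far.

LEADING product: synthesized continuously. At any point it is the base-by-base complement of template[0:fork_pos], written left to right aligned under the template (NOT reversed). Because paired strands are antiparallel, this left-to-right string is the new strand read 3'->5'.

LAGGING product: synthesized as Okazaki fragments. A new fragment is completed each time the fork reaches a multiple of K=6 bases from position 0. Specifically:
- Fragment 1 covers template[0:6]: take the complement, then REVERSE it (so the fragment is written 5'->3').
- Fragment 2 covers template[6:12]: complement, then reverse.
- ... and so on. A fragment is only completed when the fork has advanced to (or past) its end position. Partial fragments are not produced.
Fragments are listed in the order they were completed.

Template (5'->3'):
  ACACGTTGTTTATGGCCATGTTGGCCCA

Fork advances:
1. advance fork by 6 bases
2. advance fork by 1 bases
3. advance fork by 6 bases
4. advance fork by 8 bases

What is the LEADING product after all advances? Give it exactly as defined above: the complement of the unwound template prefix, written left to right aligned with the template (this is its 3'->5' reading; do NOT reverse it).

Answer: TGTGCAACAAATACCGGTACA

Derivation:
Step 1: advance 6 -> fork_pos = 0 + 6 = 6.
Step 2: advance 1 -> fork_pos = 6 + 1 = 7.
Step 3: advance 6 -> fork_pos = 7 + 6 = 13.
Step 4: advance 8 -> fork_pos = 13 + 8 = 21.
Unwound prefix: template[0:21] = ACACGTTGTTTATGGCCATGT
Complement it base by base (A<->T, C<->G), keeping left-to-right order:
  [0:5] ACACG -> TGTGC
  [5:10] TTGTT -> AACAA
  [10:15] TATGG -> ATACC
  [15:20] CCATG -> GGTAC
  [20:21] T -> A
Concatenate: TGTGCAACAAATACCGGTACA (length 21; written aligned with the template, i.e. 3'->5').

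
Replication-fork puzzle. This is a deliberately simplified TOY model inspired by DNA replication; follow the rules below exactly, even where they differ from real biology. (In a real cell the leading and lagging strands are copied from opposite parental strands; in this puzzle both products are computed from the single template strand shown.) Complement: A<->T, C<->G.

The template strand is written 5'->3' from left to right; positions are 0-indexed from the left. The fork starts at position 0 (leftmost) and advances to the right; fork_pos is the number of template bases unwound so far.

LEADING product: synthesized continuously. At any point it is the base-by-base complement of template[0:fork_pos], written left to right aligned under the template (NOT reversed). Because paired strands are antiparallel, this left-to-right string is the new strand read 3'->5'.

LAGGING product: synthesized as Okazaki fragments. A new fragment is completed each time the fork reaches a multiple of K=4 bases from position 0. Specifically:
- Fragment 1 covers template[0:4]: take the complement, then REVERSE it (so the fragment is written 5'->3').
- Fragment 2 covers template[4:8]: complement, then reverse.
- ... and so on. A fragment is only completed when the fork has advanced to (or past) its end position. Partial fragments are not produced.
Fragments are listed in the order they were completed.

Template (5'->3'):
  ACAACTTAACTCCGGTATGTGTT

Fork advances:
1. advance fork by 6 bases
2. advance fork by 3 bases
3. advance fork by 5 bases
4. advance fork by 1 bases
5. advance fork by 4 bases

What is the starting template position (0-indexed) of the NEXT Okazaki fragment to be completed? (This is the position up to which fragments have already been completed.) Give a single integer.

Answer: 16

Derivation:
Step 1: advance 6 -> fork_pos = 0 + 6 = 6. Reached multiple(s) of 4: 4 -> fragment 1 completed (1 total).
Step 2: advance 3 -> fork_pos = 6 + 3 = 9. Reached multiple(s) of 4: 8 -> fragment 2 completed (2 total).
Step 3: advance 5 -> fork_pos = 9 + 5 = 14. Reached multiple(s) of 4: 12 -> fragment 3 completed (3 total).
Step 4: advance 1 -> fork_pos = 14 + 1 = 15. Next multiple of 4 is 16 (not reached); still 3 fragment(s).
Step 5: advance 4 -> fork_pos = 15 + 4 = 19. Reached multiple(s) of 4: 16 -> fragment 4 completed (4 total).
4 fragment(s) completed, covering template[0:16] (4 x 4 = 16). The next fragment, fragment 5, covers template[16:20], so it starts at position 16.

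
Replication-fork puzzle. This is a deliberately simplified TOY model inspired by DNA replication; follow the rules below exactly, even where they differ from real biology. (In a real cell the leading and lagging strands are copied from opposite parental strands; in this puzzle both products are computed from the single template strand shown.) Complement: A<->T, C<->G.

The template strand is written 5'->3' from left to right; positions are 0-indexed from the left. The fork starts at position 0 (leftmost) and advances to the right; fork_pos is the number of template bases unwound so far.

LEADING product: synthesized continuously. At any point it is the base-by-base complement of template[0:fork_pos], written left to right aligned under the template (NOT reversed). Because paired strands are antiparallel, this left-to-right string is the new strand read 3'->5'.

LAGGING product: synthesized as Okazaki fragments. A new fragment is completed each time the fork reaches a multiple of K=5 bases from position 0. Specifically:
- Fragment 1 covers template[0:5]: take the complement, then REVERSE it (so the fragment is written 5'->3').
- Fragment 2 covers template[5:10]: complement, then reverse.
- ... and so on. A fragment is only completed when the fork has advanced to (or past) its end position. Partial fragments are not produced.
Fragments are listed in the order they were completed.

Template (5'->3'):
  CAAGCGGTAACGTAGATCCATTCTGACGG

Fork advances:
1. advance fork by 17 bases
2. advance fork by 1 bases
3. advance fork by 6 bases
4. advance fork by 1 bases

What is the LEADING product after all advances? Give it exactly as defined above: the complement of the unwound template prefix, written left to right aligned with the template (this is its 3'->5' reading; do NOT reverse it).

Answer: GTTCGCCATTGCATCTAGGTAAGAC

Derivation:
Step 1: advance 17 -> fork_pos = 0 + 17 = 17.
Step 2: advance 1 -> fork_pos = 17 + 1 = 18.
Step 3: advance 6 -> fork_pos = 18 + 6 = 24.
Step 4: advance 1 -> fork_pos = 24 + 1 = 25.
Unwound prefix: template[0:25] = CAAGCGGTAACGTAGATCCATTCTG
Complement it base by base (A<->T, C<->G), keeping left-to-right order:
  [0:5] CAAGC -> GTTCG
  [5:10] GGTAA -> CCATT
  [10:15] CGTAG -> GCATC
  [15:20] ATCCA -> TAGGT
  [20:25] TTCTG -> AAGAC
Concatenate: GTTCGCCATTGCATCTAGGTAAGAC (length 25; written aligned with the template, i.e. 3'->5').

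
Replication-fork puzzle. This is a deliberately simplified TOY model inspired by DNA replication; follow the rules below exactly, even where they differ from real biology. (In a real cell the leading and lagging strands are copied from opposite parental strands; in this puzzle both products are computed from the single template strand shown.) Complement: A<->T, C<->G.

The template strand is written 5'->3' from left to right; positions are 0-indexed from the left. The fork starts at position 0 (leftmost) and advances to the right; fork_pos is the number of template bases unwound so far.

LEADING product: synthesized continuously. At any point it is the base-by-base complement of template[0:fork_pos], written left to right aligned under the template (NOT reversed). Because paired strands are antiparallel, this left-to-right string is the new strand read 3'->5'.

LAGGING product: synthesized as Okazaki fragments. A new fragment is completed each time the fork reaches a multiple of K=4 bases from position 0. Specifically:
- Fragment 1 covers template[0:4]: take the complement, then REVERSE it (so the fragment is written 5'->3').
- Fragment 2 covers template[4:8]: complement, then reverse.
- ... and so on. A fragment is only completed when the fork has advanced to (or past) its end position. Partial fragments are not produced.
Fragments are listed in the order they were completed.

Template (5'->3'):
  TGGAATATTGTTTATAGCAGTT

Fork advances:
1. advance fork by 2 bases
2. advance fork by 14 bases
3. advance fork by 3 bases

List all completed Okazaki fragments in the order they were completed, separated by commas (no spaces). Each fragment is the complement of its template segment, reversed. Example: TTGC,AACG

Answer: TCCA,ATAT,AACA,TATA

Derivation:
Step 1: advance 2 -> fork_pos = 0 + 2 = 2. Next multiple of 4 is 4 (not reached); still 0 fragment(s).
Step 2: advance 14 -> fork_pos = 2 + 14 = 16. Reached multiple(s) of 4: 4, 8, 12, 16 -> fragments 1-4 completed (4 total).
Step 3: advance 3 -> fork_pos = 16 + 3 = 19. Next multiple of 4 is 20 (not reached); still 4 fragment(s).
Final fork_pos = 19, so 4 fragment(s) are complete. Build each: template segment -> complement -> reverse.
Fragment 1: template[0:4] = TGGA -> complement ACCT -> reversed TCCA
Fragment 2: template[4:8] = ATAT -> complement TATA -> reversed ATAT
Fragment 3: template[8:12] = TGTT -> complement ACAA -> reversed AACA
Fragment 4: template[12:16] = TATA -> complement ATAT -> reversed TATA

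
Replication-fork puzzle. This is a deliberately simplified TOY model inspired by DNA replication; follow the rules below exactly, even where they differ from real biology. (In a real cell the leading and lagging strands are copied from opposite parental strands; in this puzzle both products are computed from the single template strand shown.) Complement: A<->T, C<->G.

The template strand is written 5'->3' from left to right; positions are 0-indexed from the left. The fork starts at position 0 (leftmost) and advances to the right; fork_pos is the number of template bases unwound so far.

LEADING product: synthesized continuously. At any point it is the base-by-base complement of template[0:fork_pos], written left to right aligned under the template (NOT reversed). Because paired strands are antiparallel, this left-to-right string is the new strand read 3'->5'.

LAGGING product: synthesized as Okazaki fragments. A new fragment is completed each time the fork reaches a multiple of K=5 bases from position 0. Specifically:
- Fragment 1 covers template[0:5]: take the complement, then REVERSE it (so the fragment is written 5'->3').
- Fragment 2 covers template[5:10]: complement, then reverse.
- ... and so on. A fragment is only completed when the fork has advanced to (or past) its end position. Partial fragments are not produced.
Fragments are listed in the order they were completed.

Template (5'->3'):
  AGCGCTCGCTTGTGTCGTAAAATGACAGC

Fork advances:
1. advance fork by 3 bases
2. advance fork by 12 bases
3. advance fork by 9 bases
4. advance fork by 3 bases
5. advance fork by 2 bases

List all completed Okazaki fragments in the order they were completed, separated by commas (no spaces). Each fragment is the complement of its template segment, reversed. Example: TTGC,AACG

Answer: GCGCT,AGCGA,ACACA,TTACG,TCATT

Derivation:
Step 1: advance 3 -> fork_pos = 0 + 3 = 3. Next multiple of 5 is 5 (not reached); still 0 fragment(s).
Step 2: advance 12 -> fork_pos = 3 + 12 = 15. Reached multiple(s) of 5: 5, 10, 15 -> fragments 1-3 completed (3 total).
Step 3: advance 9 -> fork_pos = 15 + 9 = 24. Reached multiple(s) of 5: 20 -> fragment 4 completed (4 total).
Step 4: advance 3 -> fork_pos = 24 + 3 = 27. Reached multiple(s) of 5: 25 -> fragment 5 completed (5 total).
Step 5: advance 2 -> fork_pos = 27 + 2 = 29. Next multiple of 5 is 30 (not reached); still 5 fragment(s).
Final fork_pos = 29, so 5 fragment(s) are complete. Build each: template segment -> complement -> reverse.
Fragment 1: template[0:5] = AGCGC -> complement TCGCG -> reversed GCGCT
Fragment 2: template[5:10] = TCGCT -> complement AGCGA -> reversed AGCGA
Fragment 3: template[10:15] = TGTGT -> complement ACACA -> reversed ACACA
Fragment 4: template[15:20] = CGTAA -> complement GCATT -> reversed TTACG
Fragment 5: template[20:25] = AATGA -> complement TTACT -> reversed TCATT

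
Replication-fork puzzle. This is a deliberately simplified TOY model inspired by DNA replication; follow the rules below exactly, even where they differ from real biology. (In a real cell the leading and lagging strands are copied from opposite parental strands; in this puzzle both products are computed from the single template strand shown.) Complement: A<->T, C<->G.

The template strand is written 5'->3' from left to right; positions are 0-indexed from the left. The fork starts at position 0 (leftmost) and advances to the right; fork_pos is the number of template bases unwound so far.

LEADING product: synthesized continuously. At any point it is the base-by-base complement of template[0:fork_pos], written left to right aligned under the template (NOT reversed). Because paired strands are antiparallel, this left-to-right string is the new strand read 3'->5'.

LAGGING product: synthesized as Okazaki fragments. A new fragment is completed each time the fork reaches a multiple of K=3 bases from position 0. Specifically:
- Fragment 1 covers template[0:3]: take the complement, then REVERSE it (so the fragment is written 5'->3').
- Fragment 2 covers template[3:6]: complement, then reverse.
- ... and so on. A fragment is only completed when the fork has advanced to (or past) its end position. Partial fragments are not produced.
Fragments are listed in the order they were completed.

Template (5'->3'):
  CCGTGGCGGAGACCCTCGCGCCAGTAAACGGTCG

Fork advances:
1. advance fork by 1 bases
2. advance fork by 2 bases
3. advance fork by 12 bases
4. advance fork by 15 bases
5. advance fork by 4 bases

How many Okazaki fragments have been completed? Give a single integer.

Step 1: advance 1 -> fork_pos = 0 + 1 = 1. Next multiple of 3 is 3 (not reached); still 0 fragment(s).
Step 2: advance 2 -> fork_pos = 1 + 2 = 3. Reached multiple(s) of 3: 3 -> fragment 1 completed (1 total).
Step 3: advance 12 -> fork_pos = 3 + 12 = 15. Reached multiple(s) of 3: 6, 9, 12, 15 -> fragments 2-5 completed (5 total).
Step 4: advance 15 -> fork_pos = 15 + 15 = 30. Reached multiple(s) of 3: 18, 21, 24, 27, 30 -> fragments 6-10 completed (10 total).
Step 5: advance 4 -> fork_pos = 30 + 4 = 34. Reached multiple(s) of 3: 33 -> fragment 11 completed (11 total).
Check: final fork_pos = 34; the multiples of 3 that are <= 34 are 3..33 -> 34 // 3 = 11 completed fragment(s).

Answer: 11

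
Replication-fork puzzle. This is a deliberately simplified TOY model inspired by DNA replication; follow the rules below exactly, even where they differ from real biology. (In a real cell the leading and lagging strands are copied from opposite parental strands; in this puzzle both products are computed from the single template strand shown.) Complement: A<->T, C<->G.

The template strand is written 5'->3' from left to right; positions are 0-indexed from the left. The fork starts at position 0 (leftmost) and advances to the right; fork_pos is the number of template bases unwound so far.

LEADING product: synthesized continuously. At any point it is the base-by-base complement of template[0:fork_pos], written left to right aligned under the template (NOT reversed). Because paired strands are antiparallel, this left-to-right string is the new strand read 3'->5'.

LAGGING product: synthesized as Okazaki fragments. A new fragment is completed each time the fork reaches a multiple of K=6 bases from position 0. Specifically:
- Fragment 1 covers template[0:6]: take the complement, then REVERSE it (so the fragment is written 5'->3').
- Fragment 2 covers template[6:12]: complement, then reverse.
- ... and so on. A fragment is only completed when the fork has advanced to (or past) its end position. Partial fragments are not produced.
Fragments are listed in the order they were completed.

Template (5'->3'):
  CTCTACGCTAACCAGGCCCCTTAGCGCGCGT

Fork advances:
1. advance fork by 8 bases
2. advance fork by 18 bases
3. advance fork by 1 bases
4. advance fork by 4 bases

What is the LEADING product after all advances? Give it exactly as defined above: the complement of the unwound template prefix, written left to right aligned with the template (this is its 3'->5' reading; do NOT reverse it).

Step 1: advance 8 -> fork_pos = 0 + 8 = 8.
Step 2: advance 18 -> fork_pos = 8 + 18 = 26.
Step 3: advance 1 -> fork_pos = 26 + 1 = 27.
Step 4: advance 4 -> fork_pos = 27 + 4 = 31.
Unwound prefix: template[0:31] = CTCTACGCTAACCAGGCCCCTTAGCGCGCGT
Complement it base by base (A<->T, C<->G), keeping left-to-right order:
  [0:5] CTCTA -> GAGAT
  [5:10] CGCTA -> GCGAT
  [10:15] ACCAG -> TGGTC
  [15:20] GCCCC -> CGGGG
  [20:25] TTAGC -> AATCG
  [25:30] GCGCG -> CGCGC
  [30:31] T -> A
Concatenate: GAGATGCGATTGGTCCGGGGAATCGCGCGCA (length 31; written aligned with the template, i.e. 3'->5').

Answer: GAGATGCGATTGGTCCGGGGAATCGCGCGCA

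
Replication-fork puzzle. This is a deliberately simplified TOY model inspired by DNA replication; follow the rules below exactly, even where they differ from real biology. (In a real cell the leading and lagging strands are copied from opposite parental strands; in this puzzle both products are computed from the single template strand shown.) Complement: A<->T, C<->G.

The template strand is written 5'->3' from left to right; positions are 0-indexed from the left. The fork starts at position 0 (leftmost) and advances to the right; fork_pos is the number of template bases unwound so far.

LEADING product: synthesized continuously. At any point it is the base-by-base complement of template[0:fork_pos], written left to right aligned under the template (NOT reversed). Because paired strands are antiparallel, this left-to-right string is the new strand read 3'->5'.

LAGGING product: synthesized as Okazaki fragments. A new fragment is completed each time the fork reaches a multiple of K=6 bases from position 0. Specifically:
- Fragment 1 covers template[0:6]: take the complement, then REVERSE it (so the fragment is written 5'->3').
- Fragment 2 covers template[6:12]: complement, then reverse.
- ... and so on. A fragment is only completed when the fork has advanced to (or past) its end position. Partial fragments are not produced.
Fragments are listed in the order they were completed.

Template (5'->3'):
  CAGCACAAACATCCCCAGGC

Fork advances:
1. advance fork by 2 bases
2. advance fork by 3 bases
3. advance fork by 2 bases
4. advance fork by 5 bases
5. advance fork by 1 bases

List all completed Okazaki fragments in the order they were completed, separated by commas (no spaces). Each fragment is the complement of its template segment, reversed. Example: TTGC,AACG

Answer: GTGCTG,ATGTTT

Derivation:
Step 1: advance 2 -> fork_pos = 0 + 2 = 2. Next multiple of 6 is 6 (not reached); still 0 fragment(s).
Step 2: advance 3 -> fork_pos = 2 + 3 = 5. Next multiple of 6 is 6 (not reached); still 0 fragment(s).
Step 3: advance 2 -> fork_pos = 5 + 2 = 7. Reached multiple(s) of 6: 6 -> fragment 1 completed (1 total).
Step 4: advance 5 -> fork_pos = 7 + 5 = 12. Reached multiple(s) of 6: 12 -> fragment 2 completed (2 total).
Step 5: advance 1 -> fork_pos = 12 + 1 = 13. Next multiple of 6 is 18 (not reached); still 2 fragment(s).
Final fork_pos = 13, so 2 fragment(s) are complete. Build each: template segment -> complement -> reverse.
Fragment 1: template[0:6] = CAGCAC -> complement GTCGTG -> reversed GTGCTG
Fragment 2: template[6:12] = AAACAT -> complement TTTGTA -> reversed ATGTTT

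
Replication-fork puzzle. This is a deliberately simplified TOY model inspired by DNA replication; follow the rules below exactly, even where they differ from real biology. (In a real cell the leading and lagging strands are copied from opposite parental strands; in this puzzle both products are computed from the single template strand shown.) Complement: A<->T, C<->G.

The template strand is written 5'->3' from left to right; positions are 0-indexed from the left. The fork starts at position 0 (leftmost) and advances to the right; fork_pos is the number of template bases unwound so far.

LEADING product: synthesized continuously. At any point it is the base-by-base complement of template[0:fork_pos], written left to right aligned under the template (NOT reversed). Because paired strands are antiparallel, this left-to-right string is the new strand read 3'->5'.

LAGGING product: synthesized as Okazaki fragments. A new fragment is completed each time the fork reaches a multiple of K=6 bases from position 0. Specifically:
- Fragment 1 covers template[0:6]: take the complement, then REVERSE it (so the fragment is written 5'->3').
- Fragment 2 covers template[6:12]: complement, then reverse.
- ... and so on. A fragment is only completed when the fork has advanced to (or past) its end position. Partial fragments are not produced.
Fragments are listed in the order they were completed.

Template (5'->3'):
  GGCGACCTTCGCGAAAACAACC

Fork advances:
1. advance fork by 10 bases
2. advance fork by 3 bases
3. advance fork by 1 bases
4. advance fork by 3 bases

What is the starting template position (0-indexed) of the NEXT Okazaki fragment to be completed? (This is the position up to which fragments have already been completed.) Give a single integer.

Answer: 12

Derivation:
Step 1: advance 10 -> fork_pos = 0 + 10 = 10. Reached multiple(s) of 6: 6 -> fragment 1 completed (1 total).
Step 2: advance 3 -> fork_pos = 10 + 3 = 13. Reached multiple(s) of 6: 12 -> fragment 2 completed (2 total).
Step 3: advance 1 -> fork_pos = 13 + 1 = 14. Next multiple of 6 is 18 (not reached); still 2 fragment(s).
Step 4: advance 3 -> fork_pos = 14 + 3 = 17. Next multiple of 6 is 18 (not reached); still 2 fragment(s).
2 fragment(s) completed, covering template[0:12] (2 x 6 = 12). The next fragment, fragment 3, covers template[12:18], so it starts at position 12.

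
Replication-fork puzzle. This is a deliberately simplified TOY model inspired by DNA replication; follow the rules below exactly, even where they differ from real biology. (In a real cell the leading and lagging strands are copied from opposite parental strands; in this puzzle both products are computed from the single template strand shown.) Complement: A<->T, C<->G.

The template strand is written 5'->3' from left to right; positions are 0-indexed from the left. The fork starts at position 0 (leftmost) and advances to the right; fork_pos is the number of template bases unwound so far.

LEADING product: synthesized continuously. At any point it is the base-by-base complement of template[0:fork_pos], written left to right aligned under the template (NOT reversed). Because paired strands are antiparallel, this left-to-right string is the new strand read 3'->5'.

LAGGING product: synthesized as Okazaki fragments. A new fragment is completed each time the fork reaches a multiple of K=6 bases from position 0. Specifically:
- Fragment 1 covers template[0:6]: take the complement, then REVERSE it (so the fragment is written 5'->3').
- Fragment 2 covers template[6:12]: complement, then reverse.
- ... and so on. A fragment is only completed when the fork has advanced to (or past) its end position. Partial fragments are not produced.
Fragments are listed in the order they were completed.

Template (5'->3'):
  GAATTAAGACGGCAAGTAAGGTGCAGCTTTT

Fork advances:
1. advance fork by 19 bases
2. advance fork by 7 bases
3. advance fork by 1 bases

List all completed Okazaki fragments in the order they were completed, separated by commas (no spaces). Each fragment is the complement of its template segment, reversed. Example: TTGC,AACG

Answer: TAATTC,CCGTCT,TACTTG,GCACCT

Derivation:
Step 1: advance 19 -> fork_pos = 0 + 19 = 19. Reached multiple(s) of 6: 6, 12, 18 -> fragments 1-3 completed (3 total).
Step 2: advance 7 -> fork_pos = 19 + 7 = 26. Reached multiple(s) of 6: 24 -> fragment 4 completed (4 total).
Step 3: advance 1 -> fork_pos = 26 + 1 = 27. Next multiple of 6 is 30 (not reached); still 4 fragment(s).
Final fork_pos = 27, so 4 fragment(s) are complete. Build each: template segment -> complement -> reverse.
Fragment 1: template[0:6] = GAATTA -> complement CTTAAT -> reversed TAATTC
Fragment 2: template[6:12] = AGACGG -> complement TCTGCC -> reversed CCGTCT
Fragment 3: template[12:18] = CAAGTA -> complement GTTCAT -> reversed TACTTG
Fragment 4: template[18:24] = AGGTGC -> complement TCCACG -> reversed GCACCT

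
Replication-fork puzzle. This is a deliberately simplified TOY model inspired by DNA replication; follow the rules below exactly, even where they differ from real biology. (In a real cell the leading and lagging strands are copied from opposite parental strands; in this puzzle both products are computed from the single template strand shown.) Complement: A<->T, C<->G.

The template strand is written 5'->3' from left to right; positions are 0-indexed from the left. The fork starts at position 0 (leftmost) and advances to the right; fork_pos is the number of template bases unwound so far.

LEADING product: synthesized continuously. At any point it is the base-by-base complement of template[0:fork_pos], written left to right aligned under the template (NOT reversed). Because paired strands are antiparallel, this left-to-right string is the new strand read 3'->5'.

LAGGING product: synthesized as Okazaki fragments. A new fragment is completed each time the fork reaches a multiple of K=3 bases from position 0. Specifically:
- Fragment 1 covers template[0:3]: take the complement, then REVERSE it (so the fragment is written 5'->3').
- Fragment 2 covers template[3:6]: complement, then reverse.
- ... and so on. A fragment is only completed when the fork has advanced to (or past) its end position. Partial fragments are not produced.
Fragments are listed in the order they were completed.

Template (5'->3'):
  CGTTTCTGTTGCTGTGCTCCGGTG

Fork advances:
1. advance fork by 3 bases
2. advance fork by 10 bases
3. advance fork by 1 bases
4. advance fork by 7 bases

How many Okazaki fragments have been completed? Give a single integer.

Answer: 7

Derivation:
Step 1: advance 3 -> fork_pos = 0 + 3 = 3. Reached multiple(s) of 3: 3 -> fragment 1 completed (1 total).
Step 2: advance 10 -> fork_pos = 3 + 10 = 13. Reached multiple(s) of 3: 6, 9, 12 -> fragments 2-4 completed (4 total).
Step 3: advance 1 -> fork_pos = 13 + 1 = 14. Next multiple of 3 is 15 (not reached); still 4 fragment(s).
Step 4: advance 7 -> fork_pos = 14 + 7 = 21. Reached multiple(s) of 3: 15, 18, 21 -> fragments 5-7 completed (7 total).
Check: final fork_pos = 21; the multiples of 3 that are <= 21 are 3..21 -> 21 // 3 = 7 completed fragment(s).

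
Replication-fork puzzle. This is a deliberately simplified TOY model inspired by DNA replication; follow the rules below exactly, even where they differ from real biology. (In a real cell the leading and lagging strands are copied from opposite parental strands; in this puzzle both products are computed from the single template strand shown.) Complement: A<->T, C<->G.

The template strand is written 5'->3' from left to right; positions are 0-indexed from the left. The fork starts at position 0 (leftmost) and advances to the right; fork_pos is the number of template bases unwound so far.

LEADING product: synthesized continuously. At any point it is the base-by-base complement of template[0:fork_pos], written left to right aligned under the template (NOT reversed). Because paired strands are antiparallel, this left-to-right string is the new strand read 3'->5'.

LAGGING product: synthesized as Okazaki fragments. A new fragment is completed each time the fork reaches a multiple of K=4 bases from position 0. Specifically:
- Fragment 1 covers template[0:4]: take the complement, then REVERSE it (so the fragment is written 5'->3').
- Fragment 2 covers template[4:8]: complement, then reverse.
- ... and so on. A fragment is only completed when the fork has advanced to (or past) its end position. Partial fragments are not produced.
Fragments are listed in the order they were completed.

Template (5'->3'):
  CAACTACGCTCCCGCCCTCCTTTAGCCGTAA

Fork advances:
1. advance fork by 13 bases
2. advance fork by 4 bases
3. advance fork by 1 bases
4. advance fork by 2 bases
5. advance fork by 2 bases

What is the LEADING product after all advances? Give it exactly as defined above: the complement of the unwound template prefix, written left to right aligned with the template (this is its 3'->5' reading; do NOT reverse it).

Step 1: advance 13 -> fork_pos = 0 + 13 = 13.
Step 2: advance 4 -> fork_pos = 13 + 4 = 17.
Step 3: advance 1 -> fork_pos = 17 + 1 = 18.
Step 4: advance 2 -> fork_pos = 18 + 2 = 20.
Step 5: advance 2 -> fork_pos = 20 + 2 = 22.
Unwound prefix: template[0:22] = CAACTACGCTCCCGCCCTCCTT
Complement it base by base (A<->T, C<->G), keeping left-to-right order:
  [0:5] CAACT -> GTTGA
  [5:10] ACGCT -> TGCGA
  [10:15] CCCGC -> GGGCG
  [15:20] CCTCC -> GGAGG
  [20:22] TT -> AA
Concatenate: GTTGATGCGAGGGCGGGAGGAA (length 22; written aligned with the template, i.e. 3'->5').

Answer: GTTGATGCGAGGGCGGGAGGAA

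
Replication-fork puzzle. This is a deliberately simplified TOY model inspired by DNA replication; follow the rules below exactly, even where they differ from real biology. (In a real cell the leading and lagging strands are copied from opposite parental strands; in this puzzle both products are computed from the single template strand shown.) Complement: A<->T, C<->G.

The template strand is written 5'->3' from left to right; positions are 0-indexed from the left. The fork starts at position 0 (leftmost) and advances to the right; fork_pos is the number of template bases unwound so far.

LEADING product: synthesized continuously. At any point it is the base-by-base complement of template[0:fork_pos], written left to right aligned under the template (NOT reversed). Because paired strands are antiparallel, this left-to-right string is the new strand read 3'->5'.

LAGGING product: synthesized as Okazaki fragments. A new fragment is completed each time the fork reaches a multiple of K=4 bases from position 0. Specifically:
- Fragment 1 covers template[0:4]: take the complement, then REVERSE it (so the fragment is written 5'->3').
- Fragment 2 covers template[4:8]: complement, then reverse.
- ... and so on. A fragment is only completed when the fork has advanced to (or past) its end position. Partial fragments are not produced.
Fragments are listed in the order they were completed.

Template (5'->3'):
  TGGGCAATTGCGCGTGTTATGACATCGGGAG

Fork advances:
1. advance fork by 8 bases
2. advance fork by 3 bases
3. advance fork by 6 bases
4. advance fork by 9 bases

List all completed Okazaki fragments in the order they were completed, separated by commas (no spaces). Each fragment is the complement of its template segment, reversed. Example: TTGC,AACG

Step 1: advance 8 -> fork_pos = 0 + 8 = 8. Reached multiple(s) of 4: 4, 8 -> fragments 1-2 completed (2 total).
Step 2: advance 3 -> fork_pos = 8 + 3 = 11. Next multiple of 4 is 12 (not reached); still 2 fragment(s).
Step 3: advance 6 -> fork_pos = 11 + 6 = 17. Reached multiple(s) of 4: 12, 16 -> fragments 3-4 completed (4 total).
Step 4: advance 9 -> fork_pos = 17 + 9 = 26. Reached multiple(s) of 4: 20, 24 -> fragments 5-6 completed (6 total).
Final fork_pos = 26, so 6 fragment(s) are complete. Build each: template segment -> complement -> reverse.
Fragment 1: template[0:4] = TGGG -> complement ACCC -> reversed CCCA
Fragment 2: template[4:8] = CAAT -> complement GTTA -> reversed ATTG
Fragment 3: template[8:12] = TGCG -> complement ACGC -> reversed CGCA
Fragment 4: template[12:16] = CGTG -> complement GCAC -> reversed CACG
Fragment 5: template[16:20] = TTAT -> complement AATA -> reversed ATAA
Fragment 6: template[20:24] = GACA -> complement CTGT -> reversed TGTC

Answer: CCCA,ATTG,CGCA,CACG,ATAA,TGTC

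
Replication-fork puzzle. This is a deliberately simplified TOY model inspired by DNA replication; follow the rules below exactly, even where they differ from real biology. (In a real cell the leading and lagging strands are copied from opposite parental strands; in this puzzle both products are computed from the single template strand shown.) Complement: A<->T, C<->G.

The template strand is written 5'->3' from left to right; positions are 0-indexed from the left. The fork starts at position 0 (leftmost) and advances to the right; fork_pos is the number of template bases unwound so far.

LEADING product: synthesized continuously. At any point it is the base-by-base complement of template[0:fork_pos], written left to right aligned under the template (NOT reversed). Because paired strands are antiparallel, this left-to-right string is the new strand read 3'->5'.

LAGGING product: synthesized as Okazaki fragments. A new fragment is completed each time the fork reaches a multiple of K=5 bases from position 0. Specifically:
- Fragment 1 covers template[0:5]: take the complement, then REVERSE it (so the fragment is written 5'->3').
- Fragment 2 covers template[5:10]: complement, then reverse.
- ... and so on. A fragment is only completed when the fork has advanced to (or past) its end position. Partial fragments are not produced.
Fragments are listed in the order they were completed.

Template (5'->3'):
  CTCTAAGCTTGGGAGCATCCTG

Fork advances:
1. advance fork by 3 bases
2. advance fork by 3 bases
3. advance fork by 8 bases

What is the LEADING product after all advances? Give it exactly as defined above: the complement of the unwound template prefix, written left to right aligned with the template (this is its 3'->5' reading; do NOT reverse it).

Answer: GAGATTCGAACCCT

Derivation:
Step 1: advance 3 -> fork_pos = 0 + 3 = 3.
Step 2: advance 3 -> fork_pos = 3 + 3 = 6.
Step 3: advance 8 -> fork_pos = 6 + 8 = 14.
Unwound prefix: template[0:14] = CTCTAAGCTTGGGA
Complement it base by base (A<->T, C<->G), keeping left-to-right order:
  [0:5] CTCTA -> GAGAT
  [5:10] AGCTT -> TCGAA
  [10:14] GGGA -> CCCT
Concatenate: GAGATTCGAACCCT (length 14; written aligned with the template, i.e. 3'->5').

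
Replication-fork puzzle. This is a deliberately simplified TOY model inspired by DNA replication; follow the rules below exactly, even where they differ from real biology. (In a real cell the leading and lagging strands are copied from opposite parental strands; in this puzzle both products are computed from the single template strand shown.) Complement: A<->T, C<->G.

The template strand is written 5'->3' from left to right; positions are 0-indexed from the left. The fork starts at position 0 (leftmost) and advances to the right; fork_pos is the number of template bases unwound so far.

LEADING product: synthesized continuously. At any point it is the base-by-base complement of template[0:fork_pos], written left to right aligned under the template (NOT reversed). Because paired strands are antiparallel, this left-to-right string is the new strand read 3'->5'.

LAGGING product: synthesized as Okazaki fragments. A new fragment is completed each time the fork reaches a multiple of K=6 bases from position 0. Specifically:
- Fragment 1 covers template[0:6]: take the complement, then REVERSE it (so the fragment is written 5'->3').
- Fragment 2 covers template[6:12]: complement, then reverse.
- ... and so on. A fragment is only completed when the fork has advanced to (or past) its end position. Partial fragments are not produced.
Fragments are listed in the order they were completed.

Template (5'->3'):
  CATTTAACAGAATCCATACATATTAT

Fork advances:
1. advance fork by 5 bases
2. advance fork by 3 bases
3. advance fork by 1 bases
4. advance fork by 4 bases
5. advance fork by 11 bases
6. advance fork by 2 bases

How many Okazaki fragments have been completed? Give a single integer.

Answer: 4

Derivation:
Step 1: advance 5 -> fork_pos = 0 + 5 = 5. Next multiple of 6 is 6 (not reached); still 0 fragment(s).
Step 2: advance 3 -> fork_pos = 5 + 3 = 8. Reached multiple(s) of 6: 6 -> fragment 1 completed (1 total).
Step 3: advance 1 -> fork_pos = 8 + 1 = 9. Next multiple of 6 is 12 (not reached); still 1 fragment(s).
Step 4: advance 4 -> fork_pos = 9 + 4 = 13. Reached multiple(s) of 6: 12 -> fragment 2 completed (2 total).
Step 5: advance 11 -> fork_pos = 13 + 11 = 24. Reached multiple(s) of 6: 18, 24 -> fragments 3-4 completed (4 total).
Step 6: advance 2 -> fork_pos = 24 + 2 = 26. Next multiple of 6 is 30 (not reached); still 4 fragment(s).
Check: final fork_pos = 26; the multiples of 6 that are <= 26 are 6..24 -> 26 // 6 = 4 completed fragment(s).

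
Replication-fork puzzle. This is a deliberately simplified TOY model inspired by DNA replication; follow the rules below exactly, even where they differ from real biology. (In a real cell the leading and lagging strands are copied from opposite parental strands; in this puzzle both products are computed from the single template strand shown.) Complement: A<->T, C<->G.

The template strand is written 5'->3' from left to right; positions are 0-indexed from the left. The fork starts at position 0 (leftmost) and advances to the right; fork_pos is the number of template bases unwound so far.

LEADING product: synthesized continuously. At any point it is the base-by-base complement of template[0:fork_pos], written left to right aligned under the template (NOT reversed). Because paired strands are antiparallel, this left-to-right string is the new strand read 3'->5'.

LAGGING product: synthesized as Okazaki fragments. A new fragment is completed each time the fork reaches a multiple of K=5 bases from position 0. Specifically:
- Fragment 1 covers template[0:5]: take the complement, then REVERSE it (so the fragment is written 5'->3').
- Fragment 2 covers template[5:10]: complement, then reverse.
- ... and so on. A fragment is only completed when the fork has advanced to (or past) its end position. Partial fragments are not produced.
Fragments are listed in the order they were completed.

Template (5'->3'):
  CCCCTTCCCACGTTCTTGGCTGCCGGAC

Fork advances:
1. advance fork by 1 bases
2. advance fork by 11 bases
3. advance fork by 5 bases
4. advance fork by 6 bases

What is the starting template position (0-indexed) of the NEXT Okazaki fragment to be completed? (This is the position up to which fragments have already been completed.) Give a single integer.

Answer: 20

Derivation:
Step 1: advance 1 -> fork_pos = 0 + 1 = 1. Next multiple of 5 is 5 (not reached); still 0 fragment(s).
Step 2: advance 11 -> fork_pos = 1 + 11 = 12. Reached multiple(s) of 5: 5, 10 -> fragments 1-2 completed (2 total).
Step 3: advance 5 -> fork_pos = 12 + 5 = 17. Reached multiple(s) of 5: 15 -> fragment 3 completed (3 total).
Step 4: advance 6 -> fork_pos = 17 + 6 = 23. Reached multiple(s) of 5: 20 -> fragment 4 completed (4 total).
4 fragment(s) completed, covering template[0:20] (4 x 5 = 20). The next fragment, fragment 5, covers template[20:25], so it starts at position 20.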